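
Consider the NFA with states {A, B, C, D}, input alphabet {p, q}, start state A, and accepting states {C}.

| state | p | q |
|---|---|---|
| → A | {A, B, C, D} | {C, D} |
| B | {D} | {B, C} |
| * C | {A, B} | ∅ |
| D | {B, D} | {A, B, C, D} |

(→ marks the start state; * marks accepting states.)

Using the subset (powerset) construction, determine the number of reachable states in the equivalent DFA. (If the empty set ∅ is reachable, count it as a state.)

Start state of the DFA: {A}.
{A} --p--> {A, B, C, D}  [new]
{A} --q--> {C, D}  [new]
{A, B, C, D} --p--> {A, B, C, D}  [seen]
{A, B, C, D} --q--> {A, B, C, D}  [seen]
{C, D} --p--> {A, B, D}  [new]
{C, D} --q--> {A, B, C, D}  [seen]
{A, B, D} --p--> {A, B, C, D}  [seen]
{A, B, D} --q--> {A, B, C, D}  [seen]
Reachable DFA states: {A}, {A, B, C, D}, {C, D}, {A, B, D}.

4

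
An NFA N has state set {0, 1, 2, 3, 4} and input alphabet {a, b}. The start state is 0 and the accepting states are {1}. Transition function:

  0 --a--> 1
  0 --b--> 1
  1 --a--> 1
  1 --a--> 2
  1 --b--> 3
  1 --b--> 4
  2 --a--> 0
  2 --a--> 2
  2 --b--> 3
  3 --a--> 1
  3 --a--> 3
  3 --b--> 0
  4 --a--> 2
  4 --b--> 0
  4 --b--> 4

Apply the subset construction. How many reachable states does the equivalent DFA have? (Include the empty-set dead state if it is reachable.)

Start state of the DFA: {0}.
{0} --a--> {1}  [new]
{0} --b--> {1}  [seen]
{1} --a--> {1, 2}  [new]
{1} --b--> {3, 4}  [new]
{1, 2} --a--> {0, 1, 2}  [new]
{1, 2} --b--> {3, 4}  [seen]
{3, 4} --a--> {1, 2, 3}  [new]
{3, 4} --b--> {0, 4}  [new]
{0, 1, 2} --a--> {0, 1, 2}  [seen]
{0, 1, 2} --b--> {1, 3, 4}  [new]
{1, 2, 3} --a--> {0, 1, 2, 3}  [new]
{1, 2, 3} --b--> {0, 3, 4}  [new]
{0, 4} --a--> {1, 2}  [seen]
{0, 4} --b--> {0, 1, 4}  [new]
{1, 3, 4} --a--> {1, 2, 3}  [seen]
{1, 3, 4} --b--> {0, 3, 4}  [seen]
{0, 1, 2, 3} --a--> {0, 1, 2, 3}  [seen]
{0, 1, 2, 3} --b--> {0, 1, 3, 4}  [new]
{0, 3, 4} --a--> {1, 2, 3}  [seen]
{0, 3, 4} --b--> {0, 1, 4}  [seen]
{0, 1, 4} --a--> {1, 2}  [seen]
{0, 1, 4} --b--> {0, 1, 3, 4}  [seen]
{0, 1, 3, 4} --a--> {1, 2, 3}  [seen]
{0, 1, 3, 4} --b--> {0, 1, 3, 4}  [seen]
Reachable DFA states: {0}, {1}, {1, 2}, {3, 4}, {0, 1, 2}, {1, 2, 3}, {0, 4}, {1, 3, 4}, {0, 1, 2, 3}, {0, 3, 4}, {0, 1, 4}, {0, 1, 3, 4}.

12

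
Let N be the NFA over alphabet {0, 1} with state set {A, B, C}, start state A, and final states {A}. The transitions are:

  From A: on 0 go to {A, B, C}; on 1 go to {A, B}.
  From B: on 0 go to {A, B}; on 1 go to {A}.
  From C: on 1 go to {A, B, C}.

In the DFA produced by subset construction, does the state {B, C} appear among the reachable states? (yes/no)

no

Start state of the DFA: {A}.
{A} --0--> {A, B, C}  [new]
{A} --1--> {A, B}  [new]
{A, B, C} --0--> {A, B, C}  [seen]
{A, B, C} --1--> {A, B, C}  [seen]
{A, B} --0--> {A, B, C}  [seen]
{A, B} --1--> {A, B}  [seen]
Reachable DFA states: {A}, {A, B, C}, {A, B}.
{B, C} is not among them.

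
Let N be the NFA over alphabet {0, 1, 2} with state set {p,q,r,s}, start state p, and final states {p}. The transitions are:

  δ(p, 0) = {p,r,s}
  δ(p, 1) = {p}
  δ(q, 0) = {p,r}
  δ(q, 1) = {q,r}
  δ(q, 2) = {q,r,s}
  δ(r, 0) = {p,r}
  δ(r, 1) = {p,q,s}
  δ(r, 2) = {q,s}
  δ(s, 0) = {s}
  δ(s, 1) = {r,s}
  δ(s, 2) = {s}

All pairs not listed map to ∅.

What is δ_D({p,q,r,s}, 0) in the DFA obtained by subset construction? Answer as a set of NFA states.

δ(p,0) = {p,r,s}; δ(q,0) = {p,r}; δ(r,0) = {p,r}; δ(s,0) = {s}.
Union: {p,r,s}.

{p,r,s}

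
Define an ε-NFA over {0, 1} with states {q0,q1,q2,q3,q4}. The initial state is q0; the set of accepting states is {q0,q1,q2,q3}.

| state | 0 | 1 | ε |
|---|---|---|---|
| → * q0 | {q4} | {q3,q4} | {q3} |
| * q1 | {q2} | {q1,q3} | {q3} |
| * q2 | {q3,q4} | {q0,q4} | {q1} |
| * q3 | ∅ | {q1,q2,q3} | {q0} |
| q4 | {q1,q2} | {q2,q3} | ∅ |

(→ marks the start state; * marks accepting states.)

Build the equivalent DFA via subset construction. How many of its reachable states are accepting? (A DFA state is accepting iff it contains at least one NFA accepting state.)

Start state of the DFA: {q0,q3} (ε-closure of the NFA start).
{q0,q3} --0--> {q4}  [new]
{q0,q3} --1--> {q0,q1,q2,q3,q4}  [new]
{q4} --0--> {q0,q1,q2,q3}  [new]
{q4} --1--> {q0,q1,q2,q3}  [seen]
{q0,q1,q2,q3,q4} --0--> {q0,q1,q2,q3,q4}  [seen]
{q0,q1,q2,q3,q4} --1--> {q0,q1,q2,q3,q4}  [seen]
{q0,q1,q2,q3} --0--> {q0,q1,q2,q3,q4}  [seen]
{q0,q1,q2,q3} --1--> {q0,q1,q2,q3,q4}  [seen]
Reachable DFA states: {q0,q3}, {q4}, {q0,q1,q2,q3,q4}, {q0,q1,q2,q3}.
Accepting DFA states (contain an NFA accepting state): {q0,q3}, {q0,q1,q2,q3,q4}, {q0,q1,q2,q3}.

3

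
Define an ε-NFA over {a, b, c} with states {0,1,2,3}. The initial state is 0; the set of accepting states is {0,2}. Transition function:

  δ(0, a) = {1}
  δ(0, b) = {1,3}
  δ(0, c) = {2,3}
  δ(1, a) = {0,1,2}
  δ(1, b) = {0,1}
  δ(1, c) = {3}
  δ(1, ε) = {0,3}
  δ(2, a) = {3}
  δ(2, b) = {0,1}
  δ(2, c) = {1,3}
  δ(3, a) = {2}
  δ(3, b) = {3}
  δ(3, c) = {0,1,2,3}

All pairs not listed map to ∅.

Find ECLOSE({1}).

{0,1,3}

Begin with {1}.
1 →ε {0,3}; add 0, 3.
ε-closure = {0,1,3}.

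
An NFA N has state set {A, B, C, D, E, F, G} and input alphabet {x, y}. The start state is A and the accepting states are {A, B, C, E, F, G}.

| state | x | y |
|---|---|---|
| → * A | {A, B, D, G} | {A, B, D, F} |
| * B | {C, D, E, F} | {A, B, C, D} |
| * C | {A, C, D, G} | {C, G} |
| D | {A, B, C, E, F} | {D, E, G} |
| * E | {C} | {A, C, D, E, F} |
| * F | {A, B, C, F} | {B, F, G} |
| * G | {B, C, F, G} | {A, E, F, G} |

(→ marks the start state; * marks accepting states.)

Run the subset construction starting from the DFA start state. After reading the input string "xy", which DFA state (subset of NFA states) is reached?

Start: {A}.
δ(A,x) = {A, B, D, G}.
Union: {A, B, D, G}.
After x: {A, B, D, G}.
δ(A,y) = {A, B, D, F}; δ(B,y) = {A, B, C, D}; δ(D,y) = {D, E, G}; δ(G,y) = {A, E, F, G}.
Union: {A, B, C, D, E, F, G}.
After y: {A, B, C, D, E, F, G}.

{A, B, C, D, E, F, G}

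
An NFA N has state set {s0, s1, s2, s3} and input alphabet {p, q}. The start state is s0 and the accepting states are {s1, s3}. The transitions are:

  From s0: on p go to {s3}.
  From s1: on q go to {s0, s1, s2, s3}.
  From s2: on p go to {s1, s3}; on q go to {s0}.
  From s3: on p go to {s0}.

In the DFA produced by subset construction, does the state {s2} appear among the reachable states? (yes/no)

no

Start state of the DFA: {s0}.
{s0} --p--> {s3}  [new]
{s0} --q--> ∅  [new]
{s3} --p--> {s0}  [seen]
{s3} --q--> ∅  [seen]
∅ --p--> ∅  [seen]
∅ --q--> ∅  [seen]
Reachable DFA states: {s0}, {s3}, ∅.
{s2} is not among them.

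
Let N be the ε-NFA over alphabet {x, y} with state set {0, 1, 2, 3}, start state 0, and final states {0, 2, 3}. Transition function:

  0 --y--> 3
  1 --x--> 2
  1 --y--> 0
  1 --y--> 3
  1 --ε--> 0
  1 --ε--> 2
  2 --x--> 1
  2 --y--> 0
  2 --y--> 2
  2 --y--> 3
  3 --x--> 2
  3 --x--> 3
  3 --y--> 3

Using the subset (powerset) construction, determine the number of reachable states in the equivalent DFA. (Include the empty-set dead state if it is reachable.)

Start state of the DFA: {0} (ε-closure of the NFA start).
{0} --x--> ∅  [new]
{0} --y--> {3}  [new]
∅ --x--> ∅  [seen]
∅ --y--> ∅  [seen]
{3} --x--> {2, 3}  [new]
{3} --y--> {3}  [seen]
{2, 3} --x--> {0, 1, 2, 3}  [new]
{2, 3} --y--> {0, 2, 3}  [new]
{0, 1, 2, 3} --x--> {0, 1, 2, 3}  [seen]
{0, 1, 2, 3} --y--> {0, 2, 3}  [seen]
{0, 2, 3} --x--> {0, 1, 2, 3}  [seen]
{0, 2, 3} --y--> {0, 2, 3}  [seen]
Reachable DFA states: {0}, ∅, {3}, {2, 3}, {0, 1, 2, 3}, {0, 2, 3}.

6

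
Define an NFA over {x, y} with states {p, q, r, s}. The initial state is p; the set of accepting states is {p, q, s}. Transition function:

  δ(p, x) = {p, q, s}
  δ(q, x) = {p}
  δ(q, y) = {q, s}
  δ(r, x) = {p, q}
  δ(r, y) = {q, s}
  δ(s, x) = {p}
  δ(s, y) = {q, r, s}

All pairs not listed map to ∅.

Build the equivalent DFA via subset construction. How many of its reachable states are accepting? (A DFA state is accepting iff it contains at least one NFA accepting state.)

Start state of the DFA: {p}.
{p} --x--> {p, q, s}  [new]
{p} --y--> ∅  [new]
{p, q, s} --x--> {p, q, s}  [seen]
{p, q, s} --y--> {q, r, s}  [new]
∅ --x--> ∅  [seen]
∅ --y--> ∅  [seen]
{q, r, s} --x--> {p, q}  [new]
{q, r, s} --y--> {q, r, s}  [seen]
{p, q} --x--> {p, q, s}  [seen]
{p, q} --y--> {q, s}  [new]
{q, s} --x--> {p}  [seen]
{q, s} --y--> {q, r, s}  [seen]
Reachable DFA states: {p}, {p, q, s}, ∅, {q, r, s}, {p, q}, {q, s}.
Accepting DFA states (contain an NFA accepting state): {p}, {p, q, s}, {q, r, s}, {p, q}, {q, s}.

5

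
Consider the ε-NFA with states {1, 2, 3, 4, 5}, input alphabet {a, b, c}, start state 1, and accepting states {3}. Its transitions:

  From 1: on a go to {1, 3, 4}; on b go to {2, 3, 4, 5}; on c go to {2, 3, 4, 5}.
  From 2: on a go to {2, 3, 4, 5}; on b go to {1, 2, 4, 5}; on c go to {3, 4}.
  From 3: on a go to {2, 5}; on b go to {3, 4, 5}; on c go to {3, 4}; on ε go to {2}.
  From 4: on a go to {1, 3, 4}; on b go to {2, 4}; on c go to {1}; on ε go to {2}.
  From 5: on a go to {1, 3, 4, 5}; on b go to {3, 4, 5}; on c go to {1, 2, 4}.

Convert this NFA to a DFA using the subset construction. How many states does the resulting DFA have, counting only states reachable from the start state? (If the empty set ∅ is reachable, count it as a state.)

4

Start state of the DFA: {1} (ε-closure of the NFA start).
{1} --a--> {1, 2, 3, 4}  [new]
{1} --b--> {2, 3, 4, 5}  [new]
{1} --c--> {2, 3, 4, 5}  [seen]
{1, 2, 3, 4} --a--> {1, 2, 3, 4, 5}  [new]
{1, 2, 3, 4} --b--> {1, 2, 3, 4, 5}  [seen]
{1, 2, 3, 4} --c--> {1, 2, 3, 4, 5}  [seen]
{2, 3, 4, 5} --a--> {1, 2, 3, 4, 5}  [seen]
{2, 3, 4, 5} --b--> {1, 2, 3, 4, 5}  [seen]
{2, 3, 4, 5} --c--> {1, 2, 3, 4}  [seen]
{1, 2, 3, 4, 5} --a--> {1, 2, 3, 4, 5}  [seen]
{1, 2, 3, 4, 5} --b--> {1, 2, 3, 4, 5}  [seen]
{1, 2, 3, 4, 5} --c--> {1, 2, 3, 4, 5}  [seen]
Reachable DFA states: {1}, {1, 2, 3, 4}, {2, 3, 4, 5}, {1, 2, 3, 4, 5}.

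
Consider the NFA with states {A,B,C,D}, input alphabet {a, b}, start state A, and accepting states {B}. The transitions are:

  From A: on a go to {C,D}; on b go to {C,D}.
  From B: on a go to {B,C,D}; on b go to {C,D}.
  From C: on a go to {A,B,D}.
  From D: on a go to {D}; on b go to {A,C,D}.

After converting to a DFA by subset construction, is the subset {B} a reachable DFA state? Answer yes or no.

no

Start state of the DFA: {A}.
{A} --a--> {C,D}  [new]
{A} --b--> {C,D}  [seen]
{C,D} --a--> {A,B,D}  [new]
{C,D} --b--> {A,C,D}  [new]
{A,B,D} --a--> {B,C,D}  [new]
{A,B,D} --b--> {A,C,D}  [seen]
{A,C,D} --a--> {A,B,C,D}  [new]
{A,C,D} --b--> {A,C,D}  [seen]
{B,C,D} --a--> {A,B,C,D}  [seen]
{B,C,D} --b--> {A,C,D}  [seen]
{A,B,C,D} --a--> {A,B,C,D}  [seen]
{A,B,C,D} --b--> {A,C,D}  [seen]
Reachable DFA states: {A}, {C,D}, {A,B,D}, {A,C,D}, {B,C,D}, {A,B,C,D}.
{B} is not among them.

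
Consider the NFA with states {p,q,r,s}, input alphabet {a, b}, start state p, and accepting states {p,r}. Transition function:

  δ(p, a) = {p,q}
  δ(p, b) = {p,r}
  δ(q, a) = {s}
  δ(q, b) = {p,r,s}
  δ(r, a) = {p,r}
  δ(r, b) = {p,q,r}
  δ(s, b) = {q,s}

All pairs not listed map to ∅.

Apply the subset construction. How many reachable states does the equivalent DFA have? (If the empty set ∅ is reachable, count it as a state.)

7

Start state of the DFA: {p}.
{p} --a--> {p,q}  [new]
{p} --b--> {p,r}  [new]
{p,q} --a--> {p,q,s}  [new]
{p,q} --b--> {p,r,s}  [new]
{p,r} --a--> {p,q,r}  [new]
{p,r} --b--> {p,q,r}  [seen]
{p,q,s} --a--> {p,q,s}  [seen]
{p,q,s} --b--> {p,q,r,s}  [new]
{p,r,s} --a--> {p,q,r}  [seen]
{p,r,s} --b--> {p,q,r,s}  [seen]
{p,q,r} --a--> {p,q,r,s}  [seen]
{p,q,r} --b--> {p,q,r,s}  [seen]
{p,q,r,s} --a--> {p,q,r,s}  [seen]
{p,q,r,s} --b--> {p,q,r,s}  [seen]
Reachable DFA states: {p}, {p,q}, {p,r}, {p,q,s}, {p,r,s}, {p,q,r}, {p,q,r,s}.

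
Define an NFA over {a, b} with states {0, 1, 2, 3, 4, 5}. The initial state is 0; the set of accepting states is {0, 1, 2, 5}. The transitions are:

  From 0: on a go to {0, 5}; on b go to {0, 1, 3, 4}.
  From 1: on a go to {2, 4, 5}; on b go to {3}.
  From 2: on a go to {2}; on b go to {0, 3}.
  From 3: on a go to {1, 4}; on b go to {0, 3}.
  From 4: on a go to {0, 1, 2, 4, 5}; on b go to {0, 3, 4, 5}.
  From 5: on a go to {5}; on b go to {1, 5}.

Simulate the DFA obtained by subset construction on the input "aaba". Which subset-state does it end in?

{0, 1, 2, 4, 5}

Start: {0}.
δ(0,a) = {0, 5}.
Union: {0, 5}.
After a: {0, 5}.
δ(0,a) = {0, 5}; δ(5,a) = {5}.
Union: {0, 5}.
After a: {0, 5}.
δ(0,b) = {0, 1, 3, 4}; δ(5,b) = {1, 5}.
Union: {0, 1, 3, 4, 5}.
After b: {0, 1, 3, 4, 5}.
δ(0,a) = {0, 5}; δ(1,a) = {2, 4, 5}; δ(3,a) = {1, 4}; δ(4,a) = {0, 1, 2, 4, 5}; δ(5,a) = {5}.
Union: {0, 1, 2, 4, 5}.
After a: {0, 1, 2, 4, 5}.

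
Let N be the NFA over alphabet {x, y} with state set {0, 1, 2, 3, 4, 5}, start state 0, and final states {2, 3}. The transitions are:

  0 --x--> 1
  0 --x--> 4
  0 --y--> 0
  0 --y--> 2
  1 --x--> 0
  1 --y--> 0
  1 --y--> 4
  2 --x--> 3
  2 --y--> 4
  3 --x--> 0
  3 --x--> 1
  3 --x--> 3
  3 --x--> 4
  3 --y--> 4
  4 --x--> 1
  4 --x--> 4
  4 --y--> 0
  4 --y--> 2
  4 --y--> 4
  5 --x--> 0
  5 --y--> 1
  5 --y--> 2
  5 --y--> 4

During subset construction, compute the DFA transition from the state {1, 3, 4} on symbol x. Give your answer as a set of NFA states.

δ(1,x) = {0}; δ(3,x) = {0, 1, 3, 4}; δ(4,x) = {1, 4}.
Union: {0, 1, 3, 4}.

{0, 1, 3, 4}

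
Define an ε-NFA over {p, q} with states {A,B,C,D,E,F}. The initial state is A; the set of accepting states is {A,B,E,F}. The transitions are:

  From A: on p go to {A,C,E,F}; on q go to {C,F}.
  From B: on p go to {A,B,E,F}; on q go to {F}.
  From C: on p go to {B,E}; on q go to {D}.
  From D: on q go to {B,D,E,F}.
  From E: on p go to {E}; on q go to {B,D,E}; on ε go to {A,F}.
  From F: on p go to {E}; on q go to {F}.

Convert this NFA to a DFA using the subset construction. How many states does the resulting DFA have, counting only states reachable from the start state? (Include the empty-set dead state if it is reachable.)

Start state of the DFA: {A} (ε-closure of the NFA start).
{A} --p--> {A,C,E,F}  [new]
{A} --q--> {C,F}  [new]
{A,C,E,F} --p--> {A,B,C,E,F}  [new]
{A,C,E,F} --q--> {A,B,C,D,E,F}  [new]
{C,F} --p--> {A,B,E,F}  [new]
{C,F} --q--> {D,F}  [new]
{A,B,C,E,F} --p--> {A,B,C,E,F}  [seen]
{A,B,C,E,F} --q--> {A,B,C,D,E,F}  [seen]
{A,B,C,D,E,F} --p--> {A,B,C,E,F}  [seen]
{A,B,C,D,E,F} --q--> {A,B,C,D,E,F}  [seen]
{A,B,E,F} --p--> {A,B,C,E,F}  [seen]
{A,B,E,F} --q--> {A,B,C,D,E,F}  [seen]
{D,F} --p--> {A,E,F}  [new]
{D,F} --q--> {A,B,D,E,F}  [new]
{A,E,F} --p--> {A,C,E,F}  [seen]
{A,E,F} --q--> {A,B,C,D,E,F}  [seen]
{A,B,D,E,F} --p--> {A,B,C,E,F}  [seen]
{A,B,D,E,F} --q--> {A,B,C,D,E,F}  [seen]
Reachable DFA states: {A}, {A,C,E,F}, {C,F}, {A,B,C,E,F}, {A,B,C,D,E,F}, {A,B,E,F}, {D,F}, {A,E,F}, {A,B,D,E,F}.

9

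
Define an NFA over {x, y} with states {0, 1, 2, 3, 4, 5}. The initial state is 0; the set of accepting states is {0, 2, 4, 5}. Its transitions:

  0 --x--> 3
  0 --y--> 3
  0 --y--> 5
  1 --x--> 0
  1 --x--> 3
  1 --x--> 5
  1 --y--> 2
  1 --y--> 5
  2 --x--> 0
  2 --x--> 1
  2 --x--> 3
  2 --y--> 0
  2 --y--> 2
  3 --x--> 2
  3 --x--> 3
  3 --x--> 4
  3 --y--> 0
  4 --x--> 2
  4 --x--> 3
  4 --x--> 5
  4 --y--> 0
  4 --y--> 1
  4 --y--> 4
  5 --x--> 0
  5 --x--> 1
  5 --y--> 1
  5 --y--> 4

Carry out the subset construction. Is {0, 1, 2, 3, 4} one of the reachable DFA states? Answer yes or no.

Start state of the DFA: {0}.
{0} --x--> {3}  [new]
{0} --y--> {3, 5}  [new]
{3} --x--> {2, 3, 4}  [new]
{3} --y--> {0}  [seen]
{3, 5} --x--> {0, 1, 2, 3, 4}  [new]
{3, 5} --y--> {0, 1, 4}  [new]
{2, 3, 4} --x--> {0, 1, 2, 3, 4, 5}  [new]
{2, 3, 4} --y--> {0, 1, 2, 4}  [new]
{0, 1, 2, 3, 4} --x--> {0, 1, 2, 3, 4, 5}  [seen]
{0, 1, 2, 3, 4} --y--> {0, 1, 2, 3, 4, 5}  [seen]
{0, 1, 4} --x--> {0, 2, 3, 5}  [new]
{0, 1, 4} --y--> {0, 1, 2, 3, 4, 5}  [seen]
{0, 1, 2, 3, 4, 5} --x--> {0, 1, 2, 3, 4, 5}  [seen]
{0, 1, 2, 3, 4, 5} --y--> {0, 1, 2, 3, 4, 5}  [seen]
{0, 1, 2, 4} --x--> {0, 1, 2, 3, 5}  [new]
{0, 1, 2, 4} --y--> {0, 1, 2, 3, 4, 5}  [seen]
{0, 2, 3, 5} --x--> {0, 1, 2, 3, 4}  [seen]
{0, 2, 3, 5} --y--> {0, 1, 2, 3, 4, 5}  [seen]
{0, 1, 2, 3, 5} --x--> {0, 1, 2, 3, 4, 5}  [seen]
{0, 1, 2, 3, 5} --y--> {0, 1, 2, 3, 4, 5}  [seen]
Reachable DFA states: {0}, {3}, {3, 5}, {2, 3, 4}, {0, 1, 2, 3, 4}, {0, 1, 4}, {0, 1, 2, 3, 4, 5}, {0, 1, 2, 4}, {0, 2, 3, 5}, {0, 1, 2, 3, 5}.
{0, 1, 2, 3, 4} is among them.

yes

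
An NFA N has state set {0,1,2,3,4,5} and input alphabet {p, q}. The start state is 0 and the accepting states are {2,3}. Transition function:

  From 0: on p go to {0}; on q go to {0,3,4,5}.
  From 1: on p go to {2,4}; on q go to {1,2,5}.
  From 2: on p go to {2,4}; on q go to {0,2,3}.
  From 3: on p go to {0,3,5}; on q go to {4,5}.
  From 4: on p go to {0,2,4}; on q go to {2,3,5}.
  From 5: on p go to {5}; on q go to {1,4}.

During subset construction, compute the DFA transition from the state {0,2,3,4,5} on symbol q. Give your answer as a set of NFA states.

{0,1,2,3,4,5}

δ(0,q) = {0,3,4,5}; δ(2,q) = {0,2,3}; δ(3,q) = {4,5}; δ(4,q) = {2,3,5}; δ(5,q) = {1,4}.
Union: {0,1,2,3,4,5}.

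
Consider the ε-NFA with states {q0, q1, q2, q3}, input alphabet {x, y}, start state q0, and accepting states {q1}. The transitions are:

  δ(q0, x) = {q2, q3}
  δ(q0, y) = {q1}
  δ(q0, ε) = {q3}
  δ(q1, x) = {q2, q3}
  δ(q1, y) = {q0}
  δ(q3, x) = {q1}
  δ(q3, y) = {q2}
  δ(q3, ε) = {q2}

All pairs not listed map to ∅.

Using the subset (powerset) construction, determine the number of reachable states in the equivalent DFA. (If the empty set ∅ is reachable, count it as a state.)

7

Start state of the DFA: {q0, q2, q3} (ε-closure of the NFA start).
{q0, q2, q3} --x--> {q1, q2, q3}  [new]
{q0, q2, q3} --y--> {q1, q2}  [new]
{q1, q2, q3} --x--> {q1, q2, q3}  [seen]
{q1, q2, q3} --y--> {q0, q2, q3}  [seen]
{q1, q2} --x--> {q2, q3}  [new]
{q1, q2} --y--> {q0, q2, q3}  [seen]
{q2, q3} --x--> {q1}  [new]
{q2, q3} --y--> {q2}  [new]
{q1} --x--> {q2, q3}  [seen]
{q1} --y--> {q0, q2, q3}  [seen]
{q2} --x--> ∅  [new]
{q2} --y--> ∅  [seen]
∅ --x--> ∅  [seen]
∅ --y--> ∅  [seen]
Reachable DFA states: {q0, q2, q3}, {q1, q2, q3}, {q1, q2}, {q2, q3}, {q1}, {q2}, ∅.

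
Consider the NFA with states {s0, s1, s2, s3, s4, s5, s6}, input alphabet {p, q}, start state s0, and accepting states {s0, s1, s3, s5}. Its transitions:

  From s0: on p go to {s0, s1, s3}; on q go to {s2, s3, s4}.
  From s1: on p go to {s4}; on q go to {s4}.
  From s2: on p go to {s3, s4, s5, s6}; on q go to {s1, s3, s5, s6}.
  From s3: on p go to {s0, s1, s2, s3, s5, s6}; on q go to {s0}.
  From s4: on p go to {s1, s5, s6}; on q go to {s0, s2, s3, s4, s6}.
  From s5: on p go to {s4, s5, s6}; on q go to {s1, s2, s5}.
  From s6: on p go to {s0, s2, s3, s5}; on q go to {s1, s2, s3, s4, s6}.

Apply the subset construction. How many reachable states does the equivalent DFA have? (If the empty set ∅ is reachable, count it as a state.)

5

Start state of the DFA: {s0}.
{s0} --p--> {s0, s1, s3}  [new]
{s0} --q--> {s2, s3, s4}  [new]
{s0, s1, s3} --p--> {s0, s1, s2, s3, s4, s5, s6}  [new]
{s0, s1, s3} --q--> {s0, s2, s3, s4}  [new]
{s2, s3, s4} --p--> {s0, s1, s2, s3, s4, s5, s6}  [seen]
{s2, s3, s4} --q--> {s0, s1, s2, s3, s4, s5, s6}  [seen]
{s0, s1, s2, s3, s4, s5, s6} --p--> {s0, s1, s2, s3, s4, s5, s6}  [seen]
{s0, s1, s2, s3, s4, s5, s6} --q--> {s0, s1, s2, s3, s4, s5, s6}  [seen]
{s0, s2, s3, s4} --p--> {s0, s1, s2, s3, s4, s5, s6}  [seen]
{s0, s2, s3, s4} --q--> {s0, s1, s2, s3, s4, s5, s6}  [seen]
Reachable DFA states: {s0}, {s0, s1, s3}, {s2, s3, s4}, {s0, s1, s2, s3, s4, s5, s6}, {s0, s2, s3, s4}.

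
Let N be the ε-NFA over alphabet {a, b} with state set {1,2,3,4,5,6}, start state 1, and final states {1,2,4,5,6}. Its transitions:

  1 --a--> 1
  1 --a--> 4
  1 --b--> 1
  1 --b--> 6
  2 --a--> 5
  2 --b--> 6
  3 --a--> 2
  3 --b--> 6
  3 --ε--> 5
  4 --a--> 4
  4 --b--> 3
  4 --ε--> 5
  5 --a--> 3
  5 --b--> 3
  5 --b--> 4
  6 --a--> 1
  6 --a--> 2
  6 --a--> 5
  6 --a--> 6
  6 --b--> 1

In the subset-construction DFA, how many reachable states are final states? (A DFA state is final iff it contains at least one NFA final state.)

Start state of the DFA: {1} (ε-closure of the NFA start).
{1} --a--> {1,4,5}  [new]
{1} --b--> {1,6}  [new]
{1,4,5} --a--> {1,3,4,5}  [new]
{1,4,5} --b--> {1,3,4,5,6}  [new]
{1,6} --a--> {1,2,4,5,6}  [new]
{1,6} --b--> {1,6}  [seen]
{1,3,4,5} --a--> {1,2,3,4,5}  [new]
{1,3,4,5} --b--> {1,3,4,5,6}  [seen]
{1,3,4,5,6} --a--> {1,2,3,4,5,6}  [new]
{1,3,4,5,6} --b--> {1,3,4,5,6}  [seen]
{1,2,4,5,6} --a--> {1,2,3,4,5,6}  [seen]
{1,2,4,5,6} --b--> {1,3,4,5,6}  [seen]
{1,2,3,4,5} --a--> {1,2,3,4,5}  [seen]
{1,2,3,4,5} --b--> {1,3,4,5,6}  [seen]
{1,2,3,4,5,6} --a--> {1,2,3,4,5,6}  [seen]
{1,2,3,4,5,6} --b--> {1,3,4,5,6}  [seen]
Reachable DFA states: {1}, {1,4,5}, {1,6}, {1,3,4,5}, {1,3,4,5,6}, {1,2,4,5,6}, {1,2,3,4,5}, {1,2,3,4,5,6}.
Accepting DFA states (contain an NFA accepting state): {1}, {1,4,5}, {1,6}, {1,3,4,5}, {1,3,4,5,6}, {1,2,4,5,6}, {1,2,3,4,5}, {1,2,3,4,5,6}.

8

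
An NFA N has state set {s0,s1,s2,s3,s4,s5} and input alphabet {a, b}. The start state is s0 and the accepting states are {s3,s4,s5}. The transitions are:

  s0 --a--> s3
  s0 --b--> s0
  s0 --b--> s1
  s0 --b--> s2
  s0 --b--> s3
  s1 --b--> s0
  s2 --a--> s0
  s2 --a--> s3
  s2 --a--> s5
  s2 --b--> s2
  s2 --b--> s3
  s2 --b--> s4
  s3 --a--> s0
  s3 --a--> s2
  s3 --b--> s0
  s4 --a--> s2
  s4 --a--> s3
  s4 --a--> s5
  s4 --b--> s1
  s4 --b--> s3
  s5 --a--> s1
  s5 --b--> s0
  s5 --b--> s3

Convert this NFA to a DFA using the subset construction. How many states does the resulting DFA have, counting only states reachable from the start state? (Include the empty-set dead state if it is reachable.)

8

Start state of the DFA: {s0}.
{s0} --a--> {s3}  [new]
{s0} --b--> {s0,s1,s2,s3}  [new]
{s3} --a--> {s0,s2}  [new]
{s3} --b--> {s0}  [seen]
{s0,s1,s2,s3} --a--> {s0,s2,s3,s5}  [new]
{s0,s1,s2,s3} --b--> {s0,s1,s2,s3,s4}  [new]
{s0,s2} --a--> {s0,s3,s5}  [new]
{s0,s2} --b--> {s0,s1,s2,s3,s4}  [seen]
{s0,s2,s3,s5} --a--> {s0,s1,s2,s3,s5}  [new]
{s0,s2,s3,s5} --b--> {s0,s1,s2,s3,s4}  [seen]
{s0,s1,s2,s3,s4} --a--> {s0,s2,s3,s5}  [seen]
{s0,s1,s2,s3,s4} --b--> {s0,s1,s2,s3,s4}  [seen]
{s0,s3,s5} --a--> {s0,s1,s2,s3}  [seen]
{s0,s3,s5} --b--> {s0,s1,s2,s3}  [seen]
{s0,s1,s2,s3,s5} --a--> {s0,s1,s2,s3,s5}  [seen]
{s0,s1,s2,s3,s5} --b--> {s0,s1,s2,s3,s4}  [seen]
Reachable DFA states: {s0}, {s3}, {s0,s1,s2,s3}, {s0,s2}, {s0,s2,s3,s5}, {s0,s1,s2,s3,s4}, {s0,s3,s5}, {s0,s1,s2,s3,s5}.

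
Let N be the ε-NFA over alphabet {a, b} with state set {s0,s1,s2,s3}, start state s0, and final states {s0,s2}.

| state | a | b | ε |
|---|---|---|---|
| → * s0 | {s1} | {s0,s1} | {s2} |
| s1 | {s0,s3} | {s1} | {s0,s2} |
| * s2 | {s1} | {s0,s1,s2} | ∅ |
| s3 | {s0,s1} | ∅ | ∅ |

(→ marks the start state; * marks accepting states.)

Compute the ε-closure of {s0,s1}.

Begin with {s0,s1}.
s0 →ε {s2}; add s2.
ε-closure = {s0,s1,s2}.

{s0,s1,s2}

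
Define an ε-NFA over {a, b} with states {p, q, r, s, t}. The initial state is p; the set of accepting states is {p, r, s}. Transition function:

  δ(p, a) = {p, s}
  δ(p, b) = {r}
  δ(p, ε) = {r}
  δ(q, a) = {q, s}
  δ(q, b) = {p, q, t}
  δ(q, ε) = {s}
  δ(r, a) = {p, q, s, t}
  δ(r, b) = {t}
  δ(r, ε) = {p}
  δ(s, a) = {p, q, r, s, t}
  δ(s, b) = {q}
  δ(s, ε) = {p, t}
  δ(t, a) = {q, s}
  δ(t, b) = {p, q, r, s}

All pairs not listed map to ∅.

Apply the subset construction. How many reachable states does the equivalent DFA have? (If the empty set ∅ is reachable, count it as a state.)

3

Start state of the DFA: {p, r} (ε-closure of the NFA start).
{p, r} --a--> {p, q, r, s, t}  [new]
{p, r} --b--> {p, r, t}  [new]
{p, q, r, s, t} --a--> {p, q, r, s, t}  [seen]
{p, q, r, s, t} --b--> {p, q, r, s, t}  [seen]
{p, r, t} --a--> {p, q, r, s, t}  [seen]
{p, r, t} --b--> {p, q, r, s, t}  [seen]
Reachable DFA states: {p, r}, {p, q, r, s, t}, {p, r, t}.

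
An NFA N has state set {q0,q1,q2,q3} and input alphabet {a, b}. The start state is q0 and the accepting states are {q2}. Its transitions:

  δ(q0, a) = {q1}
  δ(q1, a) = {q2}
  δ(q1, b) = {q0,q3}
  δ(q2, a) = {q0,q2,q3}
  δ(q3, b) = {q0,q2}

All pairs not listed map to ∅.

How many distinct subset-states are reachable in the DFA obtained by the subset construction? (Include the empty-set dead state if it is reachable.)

Start state of the DFA: {q0}.
{q0} --a--> {q1}  [new]
{q0} --b--> ∅  [new]
{q1} --a--> {q2}  [new]
{q1} --b--> {q0,q3}  [new]
∅ --a--> ∅  [seen]
∅ --b--> ∅  [seen]
{q2} --a--> {q0,q2,q3}  [new]
{q2} --b--> ∅  [seen]
{q0,q3} --a--> {q1}  [seen]
{q0,q3} --b--> {q0,q2}  [new]
{q0,q2,q3} --a--> {q0,q1,q2,q3}  [new]
{q0,q2,q3} --b--> {q0,q2}  [seen]
{q0,q2} --a--> {q0,q1,q2,q3}  [seen]
{q0,q2} --b--> ∅  [seen]
{q0,q1,q2,q3} --a--> {q0,q1,q2,q3}  [seen]
{q0,q1,q2,q3} --b--> {q0,q2,q3}  [seen]
Reachable DFA states: {q0}, {q1}, ∅, {q2}, {q0,q3}, {q0,q2,q3}, {q0,q2}, {q0,q1,q2,q3}.

8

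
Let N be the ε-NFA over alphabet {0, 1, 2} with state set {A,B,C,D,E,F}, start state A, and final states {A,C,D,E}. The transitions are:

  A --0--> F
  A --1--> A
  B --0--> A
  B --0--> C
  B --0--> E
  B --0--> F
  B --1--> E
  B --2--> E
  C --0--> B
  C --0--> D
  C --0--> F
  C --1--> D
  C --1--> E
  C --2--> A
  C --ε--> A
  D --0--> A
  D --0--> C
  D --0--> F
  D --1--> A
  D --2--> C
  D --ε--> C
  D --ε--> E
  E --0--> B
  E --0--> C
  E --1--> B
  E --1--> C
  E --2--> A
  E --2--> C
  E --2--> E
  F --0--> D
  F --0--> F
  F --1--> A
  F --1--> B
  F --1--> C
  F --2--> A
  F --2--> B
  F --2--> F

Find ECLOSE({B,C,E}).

Begin with {B,C,E}.
C →ε {A}; add A.
ε-closure = {A,B,C,E}.

{A,B,C,E}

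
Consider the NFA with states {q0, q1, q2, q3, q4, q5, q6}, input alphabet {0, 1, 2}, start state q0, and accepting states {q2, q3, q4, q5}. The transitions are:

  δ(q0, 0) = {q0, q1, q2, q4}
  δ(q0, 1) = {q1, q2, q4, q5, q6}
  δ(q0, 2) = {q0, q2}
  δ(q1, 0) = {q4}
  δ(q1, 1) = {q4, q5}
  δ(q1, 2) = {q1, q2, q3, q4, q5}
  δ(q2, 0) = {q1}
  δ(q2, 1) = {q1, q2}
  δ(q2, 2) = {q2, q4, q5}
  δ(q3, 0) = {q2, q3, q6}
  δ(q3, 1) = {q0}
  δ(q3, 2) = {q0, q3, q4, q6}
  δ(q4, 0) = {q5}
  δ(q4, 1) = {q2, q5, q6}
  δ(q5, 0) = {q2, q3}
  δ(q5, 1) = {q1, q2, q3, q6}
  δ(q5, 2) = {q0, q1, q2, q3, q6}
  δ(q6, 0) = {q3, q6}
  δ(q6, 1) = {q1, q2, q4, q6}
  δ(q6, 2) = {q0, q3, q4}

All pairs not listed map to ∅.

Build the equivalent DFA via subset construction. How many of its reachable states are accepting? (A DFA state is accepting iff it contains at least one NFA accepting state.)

8

Start state of the DFA: {q0}.
{q0} --0--> {q0, q1, q2, q4}  [new]
{q0} --1--> {q1, q2, q4, q5, q6}  [new]
{q0} --2--> {q0, q2}  [new]
{q0, q1, q2, q4} --0--> {q0, q1, q2, q4, q5}  [new]
{q0, q1, q2, q4} --1--> {q1, q2, q4, q5, q6}  [seen]
{q0, q1, q2, q4} --2--> {q0, q1, q2, q3, q4, q5}  [new]
{q1, q2, q4, q5, q6} --0--> {q1, q2, q3, q4, q5, q6}  [new]
{q1, q2, q4, q5, q6} --1--> {q1, q2, q3, q4, q5, q6}  [seen]
{q1, q2, q4, q5, q6} --2--> {q0, q1, q2, q3, q4, q5, q6}  [new]
{q0, q2} --0--> {q0, q1, q2, q4}  [seen]
{q0, q2} --1--> {q1, q2, q4, q5, q6}  [seen]
{q0, q2} --2--> {q0, q2, q4, q5}  [new]
{q0, q1, q2, q4, q5} --0--> {q0, q1, q2, q3, q4, q5}  [seen]
{q0, q1, q2, q4, q5} --1--> {q1, q2, q3, q4, q5, q6}  [seen]
{q0, q1, q2, q4, q5} --2--> {q0, q1, q2, q3, q4, q5, q6}  [seen]
{q0, q1, q2, q3, q4, q5} --0--> {q0, q1, q2, q3, q4, q5, q6}  [seen]
{q0, q1, q2, q3, q4, q5} --1--> {q0, q1, q2, q3, q4, q5, q6}  [seen]
{q0, q1, q2, q3, q4, q5} --2--> {q0, q1, q2, q3, q4, q5, q6}  [seen]
{q1, q2, q3, q4, q5, q6} --0--> {q1, q2, q3, q4, q5, q6}  [seen]
{q1, q2, q3, q4, q5, q6} --1--> {q0, q1, q2, q3, q4, q5, q6}  [seen]
{q1, q2, q3, q4, q5, q6} --2--> {q0, q1, q2, q3, q4, q5, q6}  [seen]
{q0, q1, q2, q3, q4, q5, q6} --0--> {q0, q1, q2, q3, q4, q5, q6}  [seen]
{q0, q1, q2, q3, q4, q5, q6} --1--> {q0, q1, q2, q3, q4, q5, q6}  [seen]
{q0, q1, q2, q3, q4, q5, q6} --2--> {q0, q1, q2, q3, q4, q5, q6}  [seen]
{q0, q2, q4, q5} --0--> {q0, q1, q2, q3, q4, q5}  [seen]
{q0, q2, q4, q5} --1--> {q1, q2, q3, q4, q5, q6}  [seen]
{q0, q2, q4, q5} --2--> {q0, q1, q2, q3, q4, q5, q6}  [seen]
Reachable DFA states: {q0}, {q0, q1, q2, q4}, {q1, q2, q4, q5, q6}, {q0, q2}, {q0, q1, q2, q4, q5}, {q0, q1, q2, q3, q4, q5}, {q1, q2, q3, q4, q5, q6}, {q0, q1, q2, q3, q4, q5, q6}, {q0, q2, q4, q5}.
Accepting DFA states (contain an NFA accepting state): {q0, q1, q2, q4}, {q1, q2, q4, q5, q6}, {q0, q2}, {q0, q1, q2, q4, q5}, {q0, q1, q2, q3, q4, q5}, {q1, q2, q3, q4, q5, q6}, {q0, q1, q2, q3, q4, q5, q6}, {q0, q2, q4, q5}.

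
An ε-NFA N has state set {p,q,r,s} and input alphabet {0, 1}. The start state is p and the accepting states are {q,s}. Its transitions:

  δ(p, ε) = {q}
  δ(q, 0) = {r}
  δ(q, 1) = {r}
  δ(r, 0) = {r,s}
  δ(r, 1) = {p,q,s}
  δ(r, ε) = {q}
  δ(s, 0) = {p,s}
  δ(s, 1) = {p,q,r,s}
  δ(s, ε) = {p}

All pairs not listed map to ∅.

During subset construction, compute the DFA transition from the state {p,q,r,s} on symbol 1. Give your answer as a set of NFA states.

δ(p,1) = ∅; δ(q,1) = {r}; δ(r,1) = {p,q,s}; δ(s,1) = {p,q,r,s}.
Union: {p,q,r,s}.

{p,q,r,s}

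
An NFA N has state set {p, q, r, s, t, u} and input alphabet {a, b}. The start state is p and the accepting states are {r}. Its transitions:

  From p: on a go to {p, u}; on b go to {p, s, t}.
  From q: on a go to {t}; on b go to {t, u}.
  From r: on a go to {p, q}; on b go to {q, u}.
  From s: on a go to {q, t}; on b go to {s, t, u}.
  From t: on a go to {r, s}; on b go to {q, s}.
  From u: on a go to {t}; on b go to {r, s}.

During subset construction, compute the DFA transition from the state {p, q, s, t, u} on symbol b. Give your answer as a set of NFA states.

{p, q, r, s, t, u}

δ(p,b) = {p, s, t}; δ(q,b) = {t, u}; δ(s,b) = {s, t, u}; δ(t,b) = {q, s}; δ(u,b) = {r, s}.
Union: {p, q, r, s, t, u}.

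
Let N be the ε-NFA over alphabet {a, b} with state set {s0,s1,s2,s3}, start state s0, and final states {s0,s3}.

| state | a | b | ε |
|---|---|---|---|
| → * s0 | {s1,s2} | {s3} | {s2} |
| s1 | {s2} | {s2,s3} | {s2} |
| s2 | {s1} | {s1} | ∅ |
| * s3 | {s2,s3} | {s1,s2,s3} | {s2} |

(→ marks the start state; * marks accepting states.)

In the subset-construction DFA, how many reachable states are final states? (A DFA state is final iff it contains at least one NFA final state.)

2

Start state of the DFA: {s0,s2} (ε-closure of the NFA start).
{s0,s2} --a--> {s1,s2}  [new]
{s0,s2} --b--> {s1,s2,s3}  [new]
{s1,s2} --a--> {s1,s2}  [seen]
{s1,s2} --b--> {s1,s2,s3}  [seen]
{s1,s2,s3} --a--> {s1,s2,s3}  [seen]
{s1,s2,s3} --b--> {s1,s2,s3}  [seen]
Reachable DFA states: {s0,s2}, {s1,s2}, {s1,s2,s3}.
Accepting DFA states (contain an NFA accepting state): {s0,s2}, {s1,s2,s3}.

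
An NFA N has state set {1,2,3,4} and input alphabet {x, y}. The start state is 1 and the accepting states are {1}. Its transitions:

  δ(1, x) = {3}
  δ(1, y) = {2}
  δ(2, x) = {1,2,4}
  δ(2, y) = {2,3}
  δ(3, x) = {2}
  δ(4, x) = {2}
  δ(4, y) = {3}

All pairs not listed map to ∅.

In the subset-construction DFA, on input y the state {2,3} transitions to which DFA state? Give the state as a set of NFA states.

δ(2,y) = {2,3}; δ(3,y) = ∅.
Union: {2,3}.

{2,3}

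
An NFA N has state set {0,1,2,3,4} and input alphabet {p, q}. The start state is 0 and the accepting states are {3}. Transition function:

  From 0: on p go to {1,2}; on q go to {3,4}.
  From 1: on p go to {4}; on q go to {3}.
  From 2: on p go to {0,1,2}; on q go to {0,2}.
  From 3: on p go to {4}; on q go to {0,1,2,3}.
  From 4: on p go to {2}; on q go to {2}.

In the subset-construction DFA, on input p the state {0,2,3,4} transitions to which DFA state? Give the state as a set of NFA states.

δ(0,p) = {1,2}; δ(2,p) = {0,1,2}; δ(3,p) = {4}; δ(4,p) = {2}.
Union: {0,1,2,4}.

{0,1,2,4}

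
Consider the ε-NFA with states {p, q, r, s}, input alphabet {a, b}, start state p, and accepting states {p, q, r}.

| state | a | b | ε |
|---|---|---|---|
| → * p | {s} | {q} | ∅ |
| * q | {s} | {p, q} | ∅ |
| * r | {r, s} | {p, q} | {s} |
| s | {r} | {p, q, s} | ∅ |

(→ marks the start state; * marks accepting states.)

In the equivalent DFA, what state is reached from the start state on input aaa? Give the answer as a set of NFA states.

{r, s}

Start: {p}.
δ(p,a) = {s}.
Union: {s}.
After a: {s}.
δ(s,a) = {r}.
Union: {r}.
ε-closure gives {r, s}.
After a: {r, s}.
δ(r,a) = {r, s}; δ(s,a) = {r}.
Union: {r, s}.
After a: {r, s}.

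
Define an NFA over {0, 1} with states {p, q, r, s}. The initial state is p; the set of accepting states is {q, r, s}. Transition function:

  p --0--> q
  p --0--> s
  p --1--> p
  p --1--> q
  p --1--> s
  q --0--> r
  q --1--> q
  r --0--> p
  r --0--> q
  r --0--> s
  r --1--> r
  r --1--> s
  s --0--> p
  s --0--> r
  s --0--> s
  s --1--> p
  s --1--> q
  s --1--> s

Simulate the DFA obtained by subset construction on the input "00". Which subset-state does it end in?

{p, r, s}

Start: {p}.
δ(p,0) = {q, s}.
Union: {q, s}.
After 0: {q, s}.
δ(q,0) = {r}; δ(s,0) = {p, r, s}.
Union: {p, r, s}.
After 0: {p, r, s}.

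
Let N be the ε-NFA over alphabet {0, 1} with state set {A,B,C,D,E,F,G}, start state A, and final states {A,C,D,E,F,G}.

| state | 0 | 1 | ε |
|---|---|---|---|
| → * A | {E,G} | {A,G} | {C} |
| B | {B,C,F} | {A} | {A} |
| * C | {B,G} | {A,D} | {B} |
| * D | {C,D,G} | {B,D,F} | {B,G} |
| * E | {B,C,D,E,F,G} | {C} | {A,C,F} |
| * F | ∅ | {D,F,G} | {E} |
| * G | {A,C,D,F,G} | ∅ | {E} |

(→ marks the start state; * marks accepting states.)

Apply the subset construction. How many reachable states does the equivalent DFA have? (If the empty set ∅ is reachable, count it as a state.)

3

Start state of the DFA: {A,B,C} (ε-closure of the NFA start).
{A,B,C} --0--> {A,B,C,E,F,G}  [new]
{A,B,C} --1--> {A,B,C,D,E,F,G}  [new]
{A,B,C,E,F,G} --0--> {A,B,C,D,E,F,G}  [seen]
{A,B,C,E,F,G} --1--> {A,B,C,D,E,F,G}  [seen]
{A,B,C,D,E,F,G} --0--> {A,B,C,D,E,F,G}  [seen]
{A,B,C,D,E,F,G} --1--> {A,B,C,D,E,F,G}  [seen]
Reachable DFA states: {A,B,C}, {A,B,C,E,F,G}, {A,B,C,D,E,F,G}.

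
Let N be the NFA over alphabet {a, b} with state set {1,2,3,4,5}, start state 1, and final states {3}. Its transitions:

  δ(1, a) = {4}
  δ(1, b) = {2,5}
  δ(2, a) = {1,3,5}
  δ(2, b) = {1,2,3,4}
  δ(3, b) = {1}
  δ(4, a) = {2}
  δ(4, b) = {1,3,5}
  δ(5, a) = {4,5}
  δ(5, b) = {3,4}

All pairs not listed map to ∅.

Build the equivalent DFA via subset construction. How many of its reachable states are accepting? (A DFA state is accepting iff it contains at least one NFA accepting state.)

Start state of the DFA: {1}.
{1} --a--> {4}  [new]
{1} --b--> {2,5}  [new]
{4} --a--> {2}  [new]
{4} --b--> {1,3,5}  [new]
{2,5} --a--> {1,3,4,5}  [new]
{2,5} --b--> {1,2,3,4}  [new]
{2} --a--> {1,3,5}  [seen]
{2} --b--> {1,2,3,4}  [seen]
{1,3,5} --a--> {4,5}  [new]
{1,3,5} --b--> {1,2,3,4,5}  [new]
{1,3,4,5} --a--> {2,4,5}  [new]
{1,3,4,5} --b--> {1,2,3,4,5}  [seen]
{1,2,3,4} --a--> {1,2,3,4,5}  [seen]
{1,2,3,4} --b--> {1,2,3,4,5}  [seen]
{4,5} --a--> {2,4,5}  [seen]
{4,5} --b--> {1,3,4,5}  [seen]
{1,2,3,4,5} --a--> {1,2,3,4,5}  [seen]
{1,2,3,4,5} --b--> {1,2,3,4,5}  [seen]
{2,4,5} --a--> {1,2,3,4,5}  [seen]
{2,4,5} --b--> {1,2,3,4,5}  [seen]
Reachable DFA states: {1}, {4}, {2,5}, {2}, {1,3,5}, {1,3,4,5}, {1,2,3,4}, {4,5}, {1,2,3,4,5}, {2,4,5}.
Accepting DFA states (contain an NFA accepting state): {1,3,5}, {1,3,4,5}, {1,2,3,4}, {1,2,3,4,5}.

4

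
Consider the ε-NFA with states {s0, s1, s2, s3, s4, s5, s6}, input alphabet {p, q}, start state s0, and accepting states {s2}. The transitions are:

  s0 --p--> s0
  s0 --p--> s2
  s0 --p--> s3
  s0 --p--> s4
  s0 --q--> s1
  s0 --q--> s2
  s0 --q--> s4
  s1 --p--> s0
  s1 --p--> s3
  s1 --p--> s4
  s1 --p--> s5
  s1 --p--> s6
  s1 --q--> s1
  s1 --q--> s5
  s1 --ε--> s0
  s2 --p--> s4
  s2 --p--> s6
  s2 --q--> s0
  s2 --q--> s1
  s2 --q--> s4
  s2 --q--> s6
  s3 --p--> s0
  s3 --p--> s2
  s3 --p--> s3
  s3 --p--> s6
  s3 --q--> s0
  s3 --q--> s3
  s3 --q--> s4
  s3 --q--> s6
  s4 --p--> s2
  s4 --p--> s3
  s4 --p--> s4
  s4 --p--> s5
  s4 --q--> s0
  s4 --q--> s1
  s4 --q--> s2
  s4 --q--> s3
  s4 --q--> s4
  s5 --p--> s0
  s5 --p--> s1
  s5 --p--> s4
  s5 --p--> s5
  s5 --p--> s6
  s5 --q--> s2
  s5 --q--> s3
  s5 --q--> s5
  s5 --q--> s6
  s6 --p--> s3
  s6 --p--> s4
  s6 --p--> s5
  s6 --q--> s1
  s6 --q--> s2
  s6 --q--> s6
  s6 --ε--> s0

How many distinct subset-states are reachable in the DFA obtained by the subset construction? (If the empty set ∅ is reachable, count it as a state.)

6

Start state of the DFA: {s0} (ε-closure of the NFA start).
{s0} --p--> {s0, s2, s3, s4}  [new]
{s0} --q--> {s0, s1, s2, s4}  [new]
{s0, s2, s3, s4} --p--> {s0, s2, s3, s4, s5, s6}  [new]
{s0, s2, s3, s4} --q--> {s0, s1, s2, s3, s4, s6}  [new]
{s0, s1, s2, s4} --p--> {s0, s2, s3, s4, s5, s6}  [seen]
{s0, s1, s2, s4} --q--> {s0, s1, s2, s3, s4, s5, s6}  [new]
{s0, s2, s3, s4, s5, s6} --p--> {s0, s1, s2, s3, s4, s5, s6}  [seen]
{s0, s2, s3, s4, s5, s6} --q--> {s0, s1, s2, s3, s4, s5, s6}  [seen]
{s0, s1, s2, s3, s4, s6} --p--> {s0, s2, s3, s4, s5, s6}  [seen]
{s0, s1, s2, s3, s4, s6} --q--> {s0, s1, s2, s3, s4, s5, s6}  [seen]
{s0, s1, s2, s3, s4, s5, s6} --p--> {s0, s1, s2, s3, s4, s5, s6}  [seen]
{s0, s1, s2, s3, s4, s5, s6} --q--> {s0, s1, s2, s3, s4, s5, s6}  [seen]
Reachable DFA states: {s0}, {s0, s2, s3, s4}, {s0, s1, s2, s4}, {s0, s2, s3, s4, s5, s6}, {s0, s1, s2, s3, s4, s6}, {s0, s1, s2, s3, s4, s5, s6}.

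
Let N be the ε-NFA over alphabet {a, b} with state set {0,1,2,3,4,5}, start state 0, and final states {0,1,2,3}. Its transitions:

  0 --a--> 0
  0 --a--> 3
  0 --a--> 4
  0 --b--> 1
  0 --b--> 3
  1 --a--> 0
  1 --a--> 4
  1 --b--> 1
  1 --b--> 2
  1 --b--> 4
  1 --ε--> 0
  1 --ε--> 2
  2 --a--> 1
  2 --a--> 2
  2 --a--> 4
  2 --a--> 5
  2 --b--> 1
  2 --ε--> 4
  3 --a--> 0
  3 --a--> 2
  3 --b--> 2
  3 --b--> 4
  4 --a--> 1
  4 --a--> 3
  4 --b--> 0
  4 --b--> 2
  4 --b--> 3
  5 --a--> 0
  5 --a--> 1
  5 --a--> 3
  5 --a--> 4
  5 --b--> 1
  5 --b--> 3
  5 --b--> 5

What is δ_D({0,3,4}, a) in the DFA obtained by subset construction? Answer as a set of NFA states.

{0,1,2,3,4}

δ(0,a) = {0,3,4}; δ(3,a) = {0,2}; δ(4,a) = {1,3}.
Union: {0,1,2,3,4}.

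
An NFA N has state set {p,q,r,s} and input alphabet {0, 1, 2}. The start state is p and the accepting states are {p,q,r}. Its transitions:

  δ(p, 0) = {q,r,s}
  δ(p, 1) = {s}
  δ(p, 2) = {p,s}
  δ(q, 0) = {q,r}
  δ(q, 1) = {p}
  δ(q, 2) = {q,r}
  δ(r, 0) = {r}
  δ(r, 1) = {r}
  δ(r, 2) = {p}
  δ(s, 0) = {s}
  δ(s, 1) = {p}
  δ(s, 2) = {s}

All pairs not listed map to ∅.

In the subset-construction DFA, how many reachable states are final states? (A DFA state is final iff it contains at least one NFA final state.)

Start state of the DFA: {p}.
{p} --0--> {q,r,s}  [new]
{p} --1--> {s}  [new]
{p} --2--> {p,s}  [new]
{q,r,s} --0--> {q,r,s}  [seen]
{q,r,s} --1--> {p,r}  [new]
{q,r,s} --2--> {p,q,r,s}  [new]
{s} --0--> {s}  [seen]
{s} --1--> {p}  [seen]
{s} --2--> {s}  [seen]
{p,s} --0--> {q,r,s}  [seen]
{p,s} --1--> {p,s}  [seen]
{p,s} --2--> {p,s}  [seen]
{p,r} --0--> {q,r,s}  [seen]
{p,r} --1--> {r,s}  [new]
{p,r} --2--> {p,s}  [seen]
{p,q,r,s} --0--> {q,r,s}  [seen]
{p,q,r,s} --1--> {p,r,s}  [new]
{p,q,r,s} --2--> {p,q,r,s}  [seen]
{r,s} --0--> {r,s}  [seen]
{r,s} --1--> {p,r}  [seen]
{r,s} --2--> {p,s}  [seen]
{p,r,s} --0--> {q,r,s}  [seen]
{p,r,s} --1--> {p,r,s}  [seen]
{p,r,s} --2--> {p,s}  [seen]
Reachable DFA states: {p}, {q,r,s}, {s}, {p,s}, {p,r}, {p,q,r,s}, {r,s}, {p,r,s}.
Accepting DFA states (contain an NFA accepting state): {p}, {q,r,s}, {p,s}, {p,r}, {p,q,r,s}, {r,s}, {p,r,s}.

7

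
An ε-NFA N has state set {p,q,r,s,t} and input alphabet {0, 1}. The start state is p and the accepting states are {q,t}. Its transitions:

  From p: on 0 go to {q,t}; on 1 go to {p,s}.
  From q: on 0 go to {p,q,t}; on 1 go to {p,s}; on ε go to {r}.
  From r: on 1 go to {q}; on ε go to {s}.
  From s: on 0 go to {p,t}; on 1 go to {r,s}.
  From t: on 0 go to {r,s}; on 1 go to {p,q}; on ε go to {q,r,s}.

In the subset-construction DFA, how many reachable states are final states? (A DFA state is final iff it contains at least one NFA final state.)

3

Start state of the DFA: {p} (ε-closure of the NFA start).
{p} --0--> {q,r,s,t}  [new]
{p} --1--> {p,s}  [new]
{q,r,s,t} --0--> {p,q,r,s,t}  [new]
{q,r,s,t} --1--> {p,q,r,s}  [new]
{p,s} --0--> {p,q,r,s,t}  [seen]
{p,s} --1--> {p,r,s}  [new]
{p,q,r,s,t} --0--> {p,q,r,s,t}  [seen]
{p,q,r,s,t} --1--> {p,q,r,s}  [seen]
{p,q,r,s} --0--> {p,q,r,s,t}  [seen]
{p,q,r,s} --1--> {p,q,r,s}  [seen]
{p,r,s} --0--> {p,q,r,s,t}  [seen]
{p,r,s} --1--> {p,q,r,s}  [seen]
Reachable DFA states: {p}, {q,r,s,t}, {p,s}, {p,q,r,s,t}, {p,q,r,s}, {p,r,s}.
Accepting DFA states (contain an NFA accepting state): {q,r,s,t}, {p,q,r,s,t}, {p,q,r,s}.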